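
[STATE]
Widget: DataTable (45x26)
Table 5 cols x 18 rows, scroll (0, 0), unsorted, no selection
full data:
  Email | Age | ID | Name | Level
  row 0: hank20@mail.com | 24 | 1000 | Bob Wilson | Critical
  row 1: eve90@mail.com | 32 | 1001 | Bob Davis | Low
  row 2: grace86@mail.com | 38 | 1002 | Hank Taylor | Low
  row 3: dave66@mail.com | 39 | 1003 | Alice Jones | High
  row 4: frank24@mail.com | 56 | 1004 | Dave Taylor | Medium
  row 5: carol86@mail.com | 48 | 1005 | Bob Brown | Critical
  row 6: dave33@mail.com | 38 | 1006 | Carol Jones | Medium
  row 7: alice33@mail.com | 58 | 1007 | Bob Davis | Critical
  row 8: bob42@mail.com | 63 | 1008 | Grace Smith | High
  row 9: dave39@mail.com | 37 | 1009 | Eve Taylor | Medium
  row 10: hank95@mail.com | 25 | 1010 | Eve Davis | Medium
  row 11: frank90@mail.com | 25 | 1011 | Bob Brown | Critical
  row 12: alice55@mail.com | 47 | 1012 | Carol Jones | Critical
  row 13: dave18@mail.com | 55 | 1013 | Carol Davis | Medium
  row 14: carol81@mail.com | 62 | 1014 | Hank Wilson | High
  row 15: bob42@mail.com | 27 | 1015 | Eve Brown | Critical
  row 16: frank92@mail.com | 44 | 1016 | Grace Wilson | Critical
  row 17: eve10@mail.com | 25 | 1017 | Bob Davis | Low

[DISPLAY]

Email           │Age│ID  │Name        │Level 
────────────────┼───┼────┼────────────┼──────
hank20@mail.com │24 │1000│Bob Wilson  │Critic
eve90@mail.com  │32 │1001│Bob Davis   │Low   
grace86@mail.com│38 │1002│Hank Taylor │Low   
dave66@mail.com │39 │1003│Alice Jones │High  
frank24@mail.com│56 │1004│Dave Taylor │Medium
carol86@mail.com│48 │1005│Bob Brown   │Critic
dave33@mail.com │38 │1006│Carol Jones │Medium
alice33@mail.com│58 │1007│Bob Davis   │Critic
bob42@mail.com  │63 │1008│Grace Smith │High  
dave39@mail.com │37 │1009│Eve Taylor  │Medium
hank95@mail.com │25 │1010│Eve Davis   │Medium
frank90@mail.com│25 │1011│Bob Brown   │Critic
alice55@mail.com│47 │1012│Carol Jones │Critic
dave18@mail.com │55 │1013│Carol Davis │Medium
carol81@mail.com│62 │1014│Hank Wilson │High  
bob42@mail.com  │27 │1015│Eve Brown   │Critic
frank92@mail.com│44 │1016│Grace Wilson│Critic
eve10@mail.com  │25 │1017│Bob Davis   │Low   
                                             
                                             
                                             
                                             
                                             
                                             


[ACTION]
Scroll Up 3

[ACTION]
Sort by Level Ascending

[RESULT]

Email           │Age│ID  │Name        │Level 
────────────────┼───┼────┼────────────┼──────
hank20@mail.com │24 │1000│Bob Wilson  │Critic
carol86@mail.com│48 │1005│Bob Brown   │Critic
alice33@mail.com│58 │1007│Bob Davis   │Critic
frank90@mail.com│25 │1011│Bob Brown   │Critic
alice55@mail.com│47 │1012│Carol Jones │Critic
bob42@mail.com  │27 │1015│Eve Brown   │Critic
frank92@mail.com│44 │1016│Grace Wilson│Critic
dave66@mail.com │39 │1003│Alice Jones │High  
bob42@mail.com  │63 │1008│Grace Smith │High  
carol81@mail.com│62 │1014│Hank Wilson │High  
eve90@mail.com  │32 │1001│Bob Davis   │Low   
grace86@mail.com│38 │1002│Hank Taylor │Low   
eve10@mail.com  │25 │1017│Bob Davis   │Low   
frank24@mail.com│56 │1004│Dave Taylor │Medium
dave33@mail.com │38 │1006│Carol Jones │Medium
dave39@mail.com │37 │1009│Eve Taylor  │Medium
hank95@mail.com │25 │1010│Eve Davis   │Medium
dave18@mail.com │55 │1013│Carol Davis │Medium
                                             
                                             
                                             
                                             
                                             
                                             


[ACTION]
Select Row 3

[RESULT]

Email           │Age│ID  │Name        │Level 
────────────────┼───┼────┼────────────┼──────
hank20@mail.com │24 │1000│Bob Wilson  │Critic
carol86@mail.com│48 │1005│Bob Brown   │Critic
alice33@mail.com│58 │1007│Bob Davis   │Critic
>rank90@mail.com│25 │1011│Bob Brown   │Critic
alice55@mail.com│47 │1012│Carol Jones │Critic
bob42@mail.com  │27 │1015│Eve Brown   │Critic
frank92@mail.com│44 │1016│Grace Wilson│Critic
dave66@mail.com │39 │1003│Alice Jones │High  
bob42@mail.com  │63 │1008│Grace Smith │High  
carol81@mail.com│62 │1014│Hank Wilson │High  
eve90@mail.com  │32 │1001│Bob Davis   │Low   
grace86@mail.com│38 │1002│Hank Taylor │Low   
eve10@mail.com  │25 │1017│Bob Davis   │Low   
frank24@mail.com│56 │1004│Dave Taylor │Medium
dave33@mail.com │38 │1006│Carol Jones │Medium
dave39@mail.com │37 │1009│Eve Taylor  │Medium
hank95@mail.com │25 │1010│Eve Davis   │Medium
dave18@mail.com │55 │1013│Carol Davis │Medium
                                             
                                             
                                             
                                             
                                             
                                             


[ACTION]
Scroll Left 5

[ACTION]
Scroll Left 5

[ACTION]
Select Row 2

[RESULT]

Email           │Age│ID  │Name        │Level 
────────────────┼───┼────┼────────────┼──────
hank20@mail.com │24 │1000│Bob Wilson  │Critic
carol86@mail.com│48 │1005│Bob Brown   │Critic
>lice33@mail.com│58 │1007│Bob Davis   │Critic
frank90@mail.com│25 │1011│Bob Brown   │Critic
alice55@mail.com│47 │1012│Carol Jones │Critic
bob42@mail.com  │27 │1015│Eve Brown   │Critic
frank92@mail.com│44 │1016│Grace Wilson│Critic
dave66@mail.com │39 │1003│Alice Jones │High  
bob42@mail.com  │63 │1008│Grace Smith │High  
carol81@mail.com│62 │1014│Hank Wilson │High  
eve90@mail.com  │32 │1001│Bob Davis   │Low   
grace86@mail.com│38 │1002│Hank Taylor │Low   
eve10@mail.com  │25 │1017│Bob Davis   │Low   
frank24@mail.com│56 │1004│Dave Taylor │Medium
dave33@mail.com │38 │1006│Carol Jones │Medium
dave39@mail.com │37 │1009│Eve Taylor  │Medium
hank95@mail.com │25 │1010│Eve Davis   │Medium
dave18@mail.com │55 │1013│Carol Davis │Medium
                                             
                                             
                                             
                                             
                                             
                                             


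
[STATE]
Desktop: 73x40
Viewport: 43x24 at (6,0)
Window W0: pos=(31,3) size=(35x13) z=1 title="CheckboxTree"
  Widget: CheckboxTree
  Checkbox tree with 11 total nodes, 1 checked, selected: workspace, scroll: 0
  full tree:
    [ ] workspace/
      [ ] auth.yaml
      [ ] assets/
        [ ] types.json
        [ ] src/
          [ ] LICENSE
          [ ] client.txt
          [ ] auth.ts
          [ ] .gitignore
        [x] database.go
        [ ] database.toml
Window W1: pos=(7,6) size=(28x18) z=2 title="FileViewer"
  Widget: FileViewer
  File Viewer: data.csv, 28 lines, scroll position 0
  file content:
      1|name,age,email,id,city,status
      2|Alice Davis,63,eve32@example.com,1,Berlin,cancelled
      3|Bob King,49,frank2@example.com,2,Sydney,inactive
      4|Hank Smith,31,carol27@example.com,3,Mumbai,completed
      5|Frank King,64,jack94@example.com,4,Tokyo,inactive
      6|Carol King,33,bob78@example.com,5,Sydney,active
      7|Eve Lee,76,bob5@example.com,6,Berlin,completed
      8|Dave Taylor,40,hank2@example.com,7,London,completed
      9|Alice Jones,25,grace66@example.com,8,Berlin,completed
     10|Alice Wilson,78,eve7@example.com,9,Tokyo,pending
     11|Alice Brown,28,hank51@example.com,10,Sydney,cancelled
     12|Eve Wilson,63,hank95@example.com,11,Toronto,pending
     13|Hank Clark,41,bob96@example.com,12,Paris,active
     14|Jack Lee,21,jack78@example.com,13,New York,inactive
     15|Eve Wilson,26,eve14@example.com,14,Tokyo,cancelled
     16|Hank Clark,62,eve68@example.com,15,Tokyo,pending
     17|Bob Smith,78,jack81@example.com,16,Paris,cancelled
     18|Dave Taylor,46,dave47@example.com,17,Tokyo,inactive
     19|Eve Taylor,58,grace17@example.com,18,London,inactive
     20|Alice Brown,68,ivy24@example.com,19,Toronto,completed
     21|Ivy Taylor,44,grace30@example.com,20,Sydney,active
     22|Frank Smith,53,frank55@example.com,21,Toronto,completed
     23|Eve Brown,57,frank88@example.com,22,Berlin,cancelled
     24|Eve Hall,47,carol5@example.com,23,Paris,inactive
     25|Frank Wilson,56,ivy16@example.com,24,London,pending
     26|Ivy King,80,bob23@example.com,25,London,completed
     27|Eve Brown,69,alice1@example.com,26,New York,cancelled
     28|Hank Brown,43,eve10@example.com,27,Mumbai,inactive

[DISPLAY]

                                           
                                           
                                           
                         ┏━━━━━━━━━━━━━━━━━
                         ┃ CheckboxTree    
                         ┠─────────────────
 ┏━━━━━━━━━━━━━━━━━━━━━━━━━━┓] workspace/  
 ┃ FileViewer               ┃[ ] auth.yaml 
 ┠──────────────────────────┨[-] assets/   
 ┃name,age,email,id,city,st▲┃  [ ] types.js
 ┃Alice Davis,63,eve32@exam█┃  [ ] src/    
 ┃Bob King,49,frank2@exampl░┃    [ ] LICENS
 ┃Hank Smith,31,carol27@exa░┃    [ ] client
 ┃Frank King,64,jack94@exam░┃    [ ] auth.t
 ┃Carol King,33,bob78@examp░┃    [ ] .gitig
 ┃Eve Lee,76,bob5@example.c░┃━━━━━━━━━━━━━━
 ┃Dave Taylor,40,hank2@exam░┃              
 ┃Alice Jones,25,grace66@ex░┃              
 ┃Alice Wilson,78,eve7@exam░┃              
 ┃Alice Brown,28,hank51@exa░┃              
 ┃Eve Wilson,63,hank95@exam░┃              
 ┃Hank Clark,41,bob96@examp░┃              
 ┃Jack Lee,21,jack78@exampl▼┃              
 ┗━━━━━━━━━━━━━━━━━━━━━━━━━━┛              


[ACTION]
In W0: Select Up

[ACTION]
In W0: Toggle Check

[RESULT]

                                           
                                           
                                           
                         ┏━━━━━━━━━━━━━━━━━
                         ┃ CheckboxTree    
                         ┠─────────────────
 ┏━━━━━━━━━━━━━━━━━━━━━━━━━━┓] workspace/  
 ┃ FileViewer               ┃[x] auth.yaml 
 ┠──────────────────────────┨[x] assets/   
 ┃name,age,email,id,city,st▲┃  [x] types.js
 ┃Alice Davis,63,eve32@exam█┃  [x] src/    
 ┃Bob King,49,frank2@exampl░┃    [x] LICENS
 ┃Hank Smith,31,carol27@exa░┃    [x] client
 ┃Frank King,64,jack94@exam░┃    [x] auth.t
 ┃Carol King,33,bob78@examp░┃    [x] .gitig
 ┃Eve Lee,76,bob5@example.c░┃━━━━━━━━━━━━━━
 ┃Dave Taylor,40,hank2@exam░┃              
 ┃Alice Jones,25,grace66@ex░┃              
 ┃Alice Wilson,78,eve7@exam░┃              
 ┃Alice Brown,28,hank51@exa░┃              
 ┃Eve Wilson,63,hank95@exam░┃              
 ┃Hank Clark,41,bob96@examp░┃              
 ┃Jack Lee,21,jack78@exampl▼┃              
 ┗━━━━━━━━━━━━━━━━━━━━━━━━━━┛              


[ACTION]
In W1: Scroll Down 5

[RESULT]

                                           
                                           
                                           
                         ┏━━━━━━━━━━━━━━━━━
                         ┃ CheckboxTree    
                         ┠─────────────────
 ┏━━━━━━━━━━━━━━━━━━━━━━━━━━┓] workspace/  
 ┃ FileViewer               ┃[x] auth.yaml 
 ┠──────────────────────────┨[x] assets/   
 ┃Carol King,33,bob78@examp▲┃  [x] types.js
 ┃Eve Lee,76,bob5@example.c░┃  [x] src/    
 ┃Dave Taylor,40,hank2@exam░┃    [x] LICENS
 ┃Alice Jones,25,grace66@ex░┃    [x] client
 ┃Alice Wilson,78,eve7@exam░┃    [x] auth.t
 ┃Alice Brown,28,hank51@exa█┃    [x] .gitig
 ┃Eve Wilson,63,hank95@exam░┃━━━━━━━━━━━━━━
 ┃Hank Clark,41,bob96@examp░┃              
 ┃Jack Lee,21,jack78@exampl░┃              
 ┃Eve Wilson,26,eve14@examp░┃              
 ┃Hank Clark,62,eve68@examp░┃              
 ┃Bob Smith,78,jack81@examp░┃              
 ┃Dave Taylor,46,dave47@exa░┃              
 ┃Eve Taylor,58,grace17@exa▼┃              
 ┗━━━━━━━━━━━━━━━━━━━━━━━━━━┛              


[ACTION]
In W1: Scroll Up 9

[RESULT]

                                           
                                           
                                           
                         ┏━━━━━━━━━━━━━━━━━
                         ┃ CheckboxTree    
                         ┠─────────────────
 ┏━━━━━━━━━━━━━━━━━━━━━━━━━━┓] workspace/  
 ┃ FileViewer               ┃[x] auth.yaml 
 ┠──────────────────────────┨[x] assets/   
 ┃name,age,email,id,city,st▲┃  [x] types.js
 ┃Alice Davis,63,eve32@exam█┃  [x] src/    
 ┃Bob King,49,frank2@exampl░┃    [x] LICENS
 ┃Hank Smith,31,carol27@exa░┃    [x] client
 ┃Frank King,64,jack94@exam░┃    [x] auth.t
 ┃Carol King,33,bob78@examp░┃    [x] .gitig
 ┃Eve Lee,76,bob5@example.c░┃━━━━━━━━━━━━━━
 ┃Dave Taylor,40,hank2@exam░┃              
 ┃Alice Jones,25,grace66@ex░┃              
 ┃Alice Wilson,78,eve7@exam░┃              
 ┃Alice Brown,28,hank51@exa░┃              
 ┃Eve Wilson,63,hank95@exam░┃              
 ┃Hank Clark,41,bob96@examp░┃              
 ┃Jack Lee,21,jack78@exampl▼┃              
 ┗━━━━━━━━━━━━━━━━━━━━━━━━━━┛              


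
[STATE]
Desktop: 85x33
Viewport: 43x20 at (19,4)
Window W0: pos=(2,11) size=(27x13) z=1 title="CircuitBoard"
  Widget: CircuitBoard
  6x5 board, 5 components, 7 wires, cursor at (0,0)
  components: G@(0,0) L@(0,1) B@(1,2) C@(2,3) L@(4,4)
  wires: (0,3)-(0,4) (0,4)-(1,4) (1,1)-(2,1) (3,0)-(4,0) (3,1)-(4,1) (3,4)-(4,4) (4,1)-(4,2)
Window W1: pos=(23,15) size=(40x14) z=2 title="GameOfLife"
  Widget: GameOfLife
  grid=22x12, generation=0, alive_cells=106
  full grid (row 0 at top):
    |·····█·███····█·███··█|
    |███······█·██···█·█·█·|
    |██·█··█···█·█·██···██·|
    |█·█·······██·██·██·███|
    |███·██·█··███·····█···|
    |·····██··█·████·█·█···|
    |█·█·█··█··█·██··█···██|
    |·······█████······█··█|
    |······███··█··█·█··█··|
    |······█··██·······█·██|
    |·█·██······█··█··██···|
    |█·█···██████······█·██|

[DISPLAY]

                                           
                                           
                                           
                                           
                                           
                                           
                                           
━━━━━━━━━┓                                 
         ┃                                 
─────────┨                                 
         ┃                                 
· ─ ┏━━━━━━━━━━━━━━━━━━━━━━━━━━━━━━━━━━━━━━
    ┃ GameOfLife                           
    ┠──────────────────────────────────────
    ┃Gen: 0                                
C   ┃███······█·██···█·█·█·                
    ┃██·█··█···█·█·██···██·                
    ┃█·█·······██·██·██·███                
    ┃███·██·█··███·····█···                
━━━━┃·····██··█·████·█·█···                


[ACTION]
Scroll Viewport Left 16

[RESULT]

                                           
                                           
                                           
                                           
                                           
                                           
                                           
━━━━━━━━━━━━━━━━━━━━━━━━━┓                 
 CircuitBoard            ┃                 
─────────────────────────┨                 
   0 1 2 3 4 5           ┃                 
0  [G]  L       · ─ ┏━━━━━━━━━━━━━━━━━━━━━━
                    ┃ GameOfLife           
1       ·   B       ┠──────────────────────
        │           ┃Gen: 0                
2       ·       C   ┃███······█·██···█·█·█·
                    ┃██·█··█···█·█·██···██·
3   ·   ·           ┃█·█·······██·██·██·███
    │   │           ┃███·██·█··███·····█···
━━━━━━━━━━━━━━━━━━━━┃·····██··█·████·█·█···


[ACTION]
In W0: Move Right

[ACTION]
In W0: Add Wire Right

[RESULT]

                                           
                                           
                                           
                                           
                                           
                                           
                                           
━━━━━━━━━━━━━━━━━━━━━━━━━┓                 
 CircuitBoard            ┃                 
─────────────────────────┨                 
   0 1 2 3 4 5           ┃                 
0   G  [L]─ ·   · ─ ┏━━━━━━━━━━━━━━━━━━━━━━
                    ┃ GameOfLife           
1       ·   B       ┠──────────────────────
        │           ┃Gen: 0                
2       ·       C   ┃███······█·██···█·█·█·
                    ┃██·█··█···█·█·██···██·
3   ·   ·           ┃█·█·······██·██·██·███
    │   │           ┃███·██·█··███·····█···
━━━━━━━━━━━━━━━━━━━━┃·····██··█·████·█·█···


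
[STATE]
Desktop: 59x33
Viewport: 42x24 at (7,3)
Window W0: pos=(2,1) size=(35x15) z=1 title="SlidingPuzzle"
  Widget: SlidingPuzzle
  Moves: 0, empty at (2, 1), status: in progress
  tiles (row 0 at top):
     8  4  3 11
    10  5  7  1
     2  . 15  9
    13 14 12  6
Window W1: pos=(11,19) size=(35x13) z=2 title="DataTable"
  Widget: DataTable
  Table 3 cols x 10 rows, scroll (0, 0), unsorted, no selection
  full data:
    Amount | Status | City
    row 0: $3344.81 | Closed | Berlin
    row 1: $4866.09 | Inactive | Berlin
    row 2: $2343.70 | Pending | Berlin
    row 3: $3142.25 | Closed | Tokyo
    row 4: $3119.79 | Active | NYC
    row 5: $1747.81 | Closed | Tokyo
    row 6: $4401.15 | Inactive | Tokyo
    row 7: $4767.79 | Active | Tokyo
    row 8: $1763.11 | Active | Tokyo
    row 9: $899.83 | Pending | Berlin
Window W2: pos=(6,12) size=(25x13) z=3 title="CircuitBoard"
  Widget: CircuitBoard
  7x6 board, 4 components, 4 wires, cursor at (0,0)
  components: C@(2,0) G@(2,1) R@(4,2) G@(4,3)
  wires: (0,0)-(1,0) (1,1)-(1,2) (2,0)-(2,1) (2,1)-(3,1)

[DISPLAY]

─────────────────────────────┨            
─┬────┬────┬────┐            ┃            
 │  4 │  3 │ 11 │            ┃            
─┼────┼────┼────┤            ┃            
 │  5 │  7 │  1 │            ┃            
─┼────┼────┼────┤            ┃            
 │    │ 15 │  9 │            ┃            
─┼────┼────┼────┤            ┃            
 │ 14 │ 12 │  6 │            ┃            
━━━━━━━━━━━━━━━━━━━━━━━┓     ┃            
 CircuitBoard          ┃     ┃            
───────────────────────┨     ┃            
   0 1 2 3 4 5 6       ┃━━━━━┛            
0  [.]                 ┃                  
    │                  ┃                  
1   ·   · ─ ·          ┃                  
                       ┃━━━━━━━━━━━━━━┓   
2   C ─ G              ┃              ┃   
        │              ┃──────────────┨   
3       ·              ┃ity           ┃   
                       ┃─────         ┃   
━━━━━━━━━━━━━━━━━━━━━━━┛erlin         ┃   
    ┃$4866.09│Inactive│Berlin         ┃   
    ┃$2343.70│Pending │Berlin         ┃   


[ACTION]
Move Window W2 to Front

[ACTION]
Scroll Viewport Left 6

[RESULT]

 ┠─────────────────────────────────┨      
 ┃┌────┬────┬────┬────┐            ┃      
 ┃│  8 │  4 │  3 │ 11 │            ┃      
 ┃├────┼────┼────┼────┤            ┃      
 ┃│ 10 │  5 │  7 │  1 │            ┃      
 ┃├────┼────┼────┼────┤            ┃      
 ┃│  2 │    │ 15 │  9 │            ┃      
 ┃├────┼────┼────┼────┤            ┃      
 ┃│ 13 │ 14 │ 12 │  6 │            ┃      
 ┃└──┏━━━━━━━━━━━━━━━━━━━━━━━┓     ┃      
 ┃Mov┃ CircuitBoard          ┃     ┃      
 ┃   ┠───────────────────────┨     ┃      
 ┗━━━┃   0 1 2 3 4 5 6       ┃━━━━━┛      
     ┃0  [.]                 ┃            
     ┃    │                  ┃            
     ┃1   ·   · ─ ·          ┃            
     ┃                       ┃━━━━━━━━━━━━
     ┃2   C ─ G              ┃            
     ┃        │              ┃────────────
     ┃3       ·              ┃ity         
     ┃                       ┃─────       
     ┗━━━━━━━━━━━━━━━━━━━━━━━┛erlin       
          ┃$4866.09│Inactive│Berlin       
          ┃$2343.70│Pending │Berlin       


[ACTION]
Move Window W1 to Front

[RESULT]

 ┠─────────────────────────────────┨      
 ┃┌────┬────┬────┬────┐            ┃      
 ┃│  8 │  4 │  3 │ 11 │            ┃      
 ┃├────┼────┼────┼────┤            ┃      
 ┃│ 10 │  5 │  7 │  1 │            ┃      
 ┃├────┼────┼────┼────┤            ┃      
 ┃│  2 │    │ 15 │  9 │            ┃      
 ┃├────┼────┼────┼────┤            ┃      
 ┃│ 13 │ 14 │ 12 │  6 │            ┃      
 ┃└──┏━━━━━━━━━━━━━━━━━━━━━━━┓     ┃      
 ┃Mov┃ CircuitBoard          ┃     ┃      
 ┃   ┠───────────────────────┨     ┃      
 ┗━━━┃   0 1 2 3 4 5 6       ┃━━━━━┛      
     ┃0  [.]                 ┃            
     ┃    │                  ┃            
     ┃1   ·   · ─ ·          ┃            
     ┃    ┏━━━━━━━━━━━━━━━━━━━━━━━━━━━━━━━
     ┃2   ┃ DataTable                     
     ┃    ┠───────────────────────────────
     ┃3   ┃Amount  │Status  │City         
     ┃    ┃────────┼────────┼──────       
     ┗━━━━┃$3344.81│Closed  │Berlin       
          ┃$4866.09│Inactive│Berlin       
          ┃$2343.70│Pending │Berlin       


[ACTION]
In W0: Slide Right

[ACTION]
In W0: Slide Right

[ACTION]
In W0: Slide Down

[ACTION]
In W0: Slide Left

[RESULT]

 ┠─────────────────────────────────┨      
 ┃┌────┬────┬────┬────┐            ┃      
 ┃│  8 │  4 │  3 │ 11 │            ┃      
 ┃├────┼────┼────┼────┤            ┃      
 ┃│  5 │    │  7 │  1 │            ┃      
 ┃├────┼────┼────┼────┤            ┃      
 ┃│ 10 │  2 │ 15 │  9 │            ┃      
 ┃├────┼────┼────┼────┤            ┃      
 ┃│ 13 │ 14 │ 12 │  6 │            ┃      
 ┃└──┏━━━━━━━━━━━━━━━━━━━━━━━┓     ┃      
 ┃Mov┃ CircuitBoard          ┃     ┃      
 ┃   ┠───────────────────────┨     ┃      
 ┗━━━┃   0 1 2 3 4 5 6       ┃━━━━━┛      
     ┃0  [.]                 ┃            
     ┃    │                  ┃            
     ┃1   ·   · ─ ·          ┃            
     ┃    ┏━━━━━━━━━━━━━━━━━━━━━━━━━━━━━━━
     ┃2   ┃ DataTable                     
     ┃    ┠───────────────────────────────
     ┃3   ┃Amount  │Status  │City         
     ┃    ┃────────┼────────┼──────       
     ┗━━━━┃$3344.81│Closed  │Berlin       
          ┃$4866.09│Inactive│Berlin       
          ┃$2343.70│Pending │Berlin       


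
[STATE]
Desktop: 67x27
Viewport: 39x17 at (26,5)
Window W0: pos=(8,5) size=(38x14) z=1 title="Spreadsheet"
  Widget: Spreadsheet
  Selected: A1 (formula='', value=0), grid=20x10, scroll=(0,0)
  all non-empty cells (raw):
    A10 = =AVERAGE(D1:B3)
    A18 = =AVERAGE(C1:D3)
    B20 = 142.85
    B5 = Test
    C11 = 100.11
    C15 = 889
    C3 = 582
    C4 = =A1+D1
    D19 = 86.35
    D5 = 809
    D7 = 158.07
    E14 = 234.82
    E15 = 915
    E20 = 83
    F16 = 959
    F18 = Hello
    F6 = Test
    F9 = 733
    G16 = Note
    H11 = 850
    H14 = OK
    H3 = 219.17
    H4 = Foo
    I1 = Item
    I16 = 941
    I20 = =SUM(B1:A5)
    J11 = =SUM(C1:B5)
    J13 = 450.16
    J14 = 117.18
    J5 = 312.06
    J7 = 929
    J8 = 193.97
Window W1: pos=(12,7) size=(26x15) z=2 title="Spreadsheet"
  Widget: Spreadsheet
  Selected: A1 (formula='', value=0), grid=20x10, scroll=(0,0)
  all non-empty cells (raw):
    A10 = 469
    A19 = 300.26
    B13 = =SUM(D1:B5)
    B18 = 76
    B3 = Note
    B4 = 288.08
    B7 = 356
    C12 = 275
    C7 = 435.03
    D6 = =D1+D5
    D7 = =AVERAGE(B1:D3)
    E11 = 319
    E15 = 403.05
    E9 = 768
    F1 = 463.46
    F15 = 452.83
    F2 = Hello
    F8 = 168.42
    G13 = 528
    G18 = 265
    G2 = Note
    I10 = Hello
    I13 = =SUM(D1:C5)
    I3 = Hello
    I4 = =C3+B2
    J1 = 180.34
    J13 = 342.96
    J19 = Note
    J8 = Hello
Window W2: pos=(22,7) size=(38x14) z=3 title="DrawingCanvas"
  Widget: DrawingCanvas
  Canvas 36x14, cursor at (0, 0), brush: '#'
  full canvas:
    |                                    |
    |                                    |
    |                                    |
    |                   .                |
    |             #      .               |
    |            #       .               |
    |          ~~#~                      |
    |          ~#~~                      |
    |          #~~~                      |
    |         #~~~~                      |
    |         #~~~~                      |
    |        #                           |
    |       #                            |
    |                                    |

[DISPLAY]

━━━━━━━━━━━━━━━━━━━┓                   
                   ┃                   
━━━━━━━━━━━━━━━━━━━━━━━━━━━━━━━━━┓     
awingCanvas                      ┃     
─────────────────────────────────┨     
                                 ┃     
                                 ┃     
                                 ┃     
                .                ┃     
          #      .               ┃     
         #       .               ┃     
       ~~#~                      ┃     
       ~#~~                      ┃     
       #~~~                      ┃     
      #~~~~                      ┃     
━━━━━━━━━━━━━━━━━━━━━━━━━━━━━━━━━┛     
━━━━━━━━━━━┛                           


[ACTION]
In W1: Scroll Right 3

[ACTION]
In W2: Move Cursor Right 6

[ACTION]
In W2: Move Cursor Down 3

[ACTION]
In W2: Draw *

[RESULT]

━━━━━━━━━━━━━━━━━━━┓                   
                   ┃                   
━━━━━━━━━━━━━━━━━━━━━━━━━━━━━━━━━┓     
awingCanvas                      ┃     
─────────────────────────────────┨     
                                 ┃     
                                 ┃     
                                 ┃     
   *            .                ┃     
          #      .               ┃     
         #       .               ┃     
       ~~#~                      ┃     
       ~#~~                      ┃     
       #~~~                      ┃     
      #~~~~                      ┃     
━━━━━━━━━━━━━━━━━━━━━━━━━━━━━━━━━┛     
━━━━━━━━━━━┛                           


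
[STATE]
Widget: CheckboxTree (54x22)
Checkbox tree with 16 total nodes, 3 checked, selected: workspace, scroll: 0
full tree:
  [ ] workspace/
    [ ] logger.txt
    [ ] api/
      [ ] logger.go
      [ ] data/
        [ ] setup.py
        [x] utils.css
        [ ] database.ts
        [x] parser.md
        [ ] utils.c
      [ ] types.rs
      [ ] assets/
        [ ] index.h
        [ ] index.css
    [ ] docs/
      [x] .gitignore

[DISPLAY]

>[-] workspace/                                       
   [ ] logger.txt                                     
   [-] api/                                           
     [ ] logger.go                                    
     [-] data/                                        
       [ ] setup.py                                   
       [x] utils.css                                  
       [ ] database.ts                                
       [x] parser.md                                  
       [ ] utils.c                                    
     [ ] types.rs                                     
     [ ] assets/                                      
       [ ] index.h                                    
       [ ] index.css                                  
   [x] docs/                                          
     [x] .gitignore                                   
                                                      
                                                      
                                                      
                                                      
                                                      
                                                      


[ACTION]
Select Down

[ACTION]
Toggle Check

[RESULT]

 [-] workspace/                                       
>  [x] logger.txt                                     
   [-] api/                                           
     [ ] logger.go                                    
     [-] data/                                        
       [ ] setup.py                                   
       [x] utils.css                                  
       [ ] database.ts                                
       [x] parser.md                                  
       [ ] utils.c                                    
     [ ] types.rs                                     
     [ ] assets/                                      
       [ ] index.h                                    
       [ ] index.css                                  
   [x] docs/                                          
     [x] .gitignore                                   
                                                      
                                                      
                                                      
                                                      
                                                      
                                                      


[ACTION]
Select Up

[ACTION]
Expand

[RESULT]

>[-] workspace/                                       
   [x] logger.txt                                     
   [-] api/                                           
     [ ] logger.go                                    
     [-] data/                                        
       [ ] setup.py                                   
       [x] utils.css                                  
       [ ] database.ts                                
       [x] parser.md                                  
       [ ] utils.c                                    
     [ ] types.rs                                     
     [ ] assets/                                      
       [ ] index.h                                    
       [ ] index.css                                  
   [x] docs/                                          
     [x] .gitignore                                   
                                                      
                                                      
                                                      
                                                      
                                                      
                                                      


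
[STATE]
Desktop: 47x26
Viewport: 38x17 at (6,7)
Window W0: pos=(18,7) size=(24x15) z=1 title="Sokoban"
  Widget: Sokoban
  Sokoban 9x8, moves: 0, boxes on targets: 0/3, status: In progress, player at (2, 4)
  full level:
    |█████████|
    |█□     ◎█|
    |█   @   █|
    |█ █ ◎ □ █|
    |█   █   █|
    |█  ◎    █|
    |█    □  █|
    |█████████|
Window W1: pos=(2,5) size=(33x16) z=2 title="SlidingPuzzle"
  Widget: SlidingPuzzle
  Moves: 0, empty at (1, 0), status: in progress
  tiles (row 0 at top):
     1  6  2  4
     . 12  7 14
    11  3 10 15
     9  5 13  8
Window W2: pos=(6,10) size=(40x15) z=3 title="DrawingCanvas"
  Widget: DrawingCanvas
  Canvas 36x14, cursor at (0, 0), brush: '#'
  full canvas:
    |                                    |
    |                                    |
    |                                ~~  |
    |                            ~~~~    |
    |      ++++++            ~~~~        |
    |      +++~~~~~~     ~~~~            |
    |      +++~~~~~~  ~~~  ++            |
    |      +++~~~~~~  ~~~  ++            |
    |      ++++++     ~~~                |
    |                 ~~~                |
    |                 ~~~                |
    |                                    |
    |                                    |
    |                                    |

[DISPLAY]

────────────────────────────┨━━━━━━┓  
──┬────┬────┬────┐          ┃      ┃  
1 │  6 │  2 │  4 │          ┃──────┨  
┏━━━━━━━━━━━━━━━━━━━━━━━━━━━━━━━━━━━━━
┃ DrawingCanvas                       
┠─────────────────────────────────────
┃+                                    
┃                                     
┃                                ~~   
┃                            ~~~~     
┃      ++++++            ~~~~         
┃      +++~~~~~~     ~~~~             
┃      +++~~~~~~  ~~~  ++             
┃      +++~~~~~~  ~~~  ++             
┃      ++++++     ~~~                 
┃                 ~~~                 
┃                 ~~~                 


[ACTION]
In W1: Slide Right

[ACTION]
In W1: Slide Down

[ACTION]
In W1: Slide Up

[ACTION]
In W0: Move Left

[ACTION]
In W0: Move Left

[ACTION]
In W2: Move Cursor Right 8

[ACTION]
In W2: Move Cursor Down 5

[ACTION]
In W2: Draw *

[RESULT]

────────────────────────────┨━━━━━━┓  
──┬────┬────┬────┐          ┃      ┃  
1 │  6 │  2 │  4 │          ┃──────┨  
┏━━━━━━━━━━━━━━━━━━━━━━━━━━━━━━━━━━━━━
┃ DrawingCanvas                       
┠─────────────────────────────────────
┃                                     
┃                                     
┃                                ~~   
┃                            ~~~~     
┃      ++++++            ~~~~         
┃      ++*~~~~~~     ~~~~             
┃      +++~~~~~~  ~~~  ++             
┃      +++~~~~~~  ~~~  ++             
┃      ++++++     ~~~                 
┃                 ~~~                 
┃                 ~~~                 


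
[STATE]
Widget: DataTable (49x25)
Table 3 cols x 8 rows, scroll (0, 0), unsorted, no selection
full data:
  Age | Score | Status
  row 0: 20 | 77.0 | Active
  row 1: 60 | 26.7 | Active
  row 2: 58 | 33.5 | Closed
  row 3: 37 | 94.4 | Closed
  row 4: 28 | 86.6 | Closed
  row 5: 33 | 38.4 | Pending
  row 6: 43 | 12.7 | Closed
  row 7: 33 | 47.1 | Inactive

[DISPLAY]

Age│Score│Status                                 
───┼─────┼────────                               
20 │77.0 │Active                                 
60 │26.7 │Active                                 
58 │33.5 │Closed                                 
37 │94.4 │Closed                                 
28 │86.6 │Closed                                 
33 │38.4 │Pending                                
43 │12.7 │Closed                                 
33 │47.1 │Inactive                               
                                                 
                                                 
                                                 
                                                 
                                                 
                                                 
                                                 
                                                 
                                                 
                                                 
                                                 
                                                 
                                                 
                                                 
                                                 


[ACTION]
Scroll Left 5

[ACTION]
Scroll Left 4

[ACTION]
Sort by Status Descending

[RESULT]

Age│Score│Status ▼                               
───┼─────┼────────                               
33 │38.4 │Pending                                
33 │47.1 │Inactive                               
58 │33.5 │Closed                                 
37 │94.4 │Closed                                 
28 │86.6 │Closed                                 
43 │12.7 │Closed                                 
20 │77.0 │Active                                 
60 │26.7 │Active                                 
                                                 
                                                 
                                                 
                                                 
                                                 
                                                 
                                                 
                                                 
                                                 
                                                 
                                                 
                                                 
                                                 
                                                 
                                                 
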